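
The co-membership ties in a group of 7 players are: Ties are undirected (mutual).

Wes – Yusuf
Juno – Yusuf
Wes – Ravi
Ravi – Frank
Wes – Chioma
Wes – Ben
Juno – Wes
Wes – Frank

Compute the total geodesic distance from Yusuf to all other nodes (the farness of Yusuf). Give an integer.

Distances from Yusuf: Ben:2, Chioma:2, Frank:2, Juno:1, Ravi:2, Wes:1.
Sum = 2 + 2 + 2 + 1 + 2 + 1 = 10.

10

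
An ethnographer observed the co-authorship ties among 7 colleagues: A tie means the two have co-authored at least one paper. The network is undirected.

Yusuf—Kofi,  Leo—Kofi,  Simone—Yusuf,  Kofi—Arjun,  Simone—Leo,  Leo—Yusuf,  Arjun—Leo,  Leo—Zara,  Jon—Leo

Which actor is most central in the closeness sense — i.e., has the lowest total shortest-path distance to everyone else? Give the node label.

Leo

Farness (sum of distances to all others) for each node — Arjun:10, Jon:11, Kofi:9, Leo:6, Simone:10, Yusuf:9, Zara:11.
The smallest farness is 6, for Leo, so Leo has the highest closeness.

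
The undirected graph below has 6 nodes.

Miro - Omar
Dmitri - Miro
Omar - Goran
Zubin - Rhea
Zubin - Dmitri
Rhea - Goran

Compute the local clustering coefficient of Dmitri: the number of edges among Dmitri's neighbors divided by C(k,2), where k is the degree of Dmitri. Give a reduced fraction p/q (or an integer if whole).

Dmitri's neighbors: Miro and Zubin (k = 2).
Possible neighbor pairs: C(2,2) = 1. Edges among them: none → e = 0.
Clustering(Dmitri) = 0/1.

0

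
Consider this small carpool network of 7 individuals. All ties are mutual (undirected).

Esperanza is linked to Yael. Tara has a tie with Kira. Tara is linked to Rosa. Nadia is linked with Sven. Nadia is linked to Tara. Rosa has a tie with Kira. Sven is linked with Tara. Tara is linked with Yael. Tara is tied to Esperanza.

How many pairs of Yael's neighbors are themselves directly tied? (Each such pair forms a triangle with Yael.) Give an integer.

Yael's neighbors: Esperanza and Tara.
Neighbor pairs that are themselves tied: Yael–Esperanza–Tara. Each forms one triangle with Yael, for 1 in total.

1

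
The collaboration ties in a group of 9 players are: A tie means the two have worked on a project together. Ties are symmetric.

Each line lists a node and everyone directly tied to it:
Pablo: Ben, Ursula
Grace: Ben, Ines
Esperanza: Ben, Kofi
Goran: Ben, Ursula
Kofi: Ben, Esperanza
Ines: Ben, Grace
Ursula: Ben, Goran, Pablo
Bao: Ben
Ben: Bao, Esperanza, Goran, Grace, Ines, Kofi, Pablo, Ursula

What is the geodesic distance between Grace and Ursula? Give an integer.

2

One shortest route is Grace – Ben – Ursula, which uses 2 edges, and Grace and Ursula are not directly tied, so nothing shorter exists. So d(Grace,Ursula) = 2.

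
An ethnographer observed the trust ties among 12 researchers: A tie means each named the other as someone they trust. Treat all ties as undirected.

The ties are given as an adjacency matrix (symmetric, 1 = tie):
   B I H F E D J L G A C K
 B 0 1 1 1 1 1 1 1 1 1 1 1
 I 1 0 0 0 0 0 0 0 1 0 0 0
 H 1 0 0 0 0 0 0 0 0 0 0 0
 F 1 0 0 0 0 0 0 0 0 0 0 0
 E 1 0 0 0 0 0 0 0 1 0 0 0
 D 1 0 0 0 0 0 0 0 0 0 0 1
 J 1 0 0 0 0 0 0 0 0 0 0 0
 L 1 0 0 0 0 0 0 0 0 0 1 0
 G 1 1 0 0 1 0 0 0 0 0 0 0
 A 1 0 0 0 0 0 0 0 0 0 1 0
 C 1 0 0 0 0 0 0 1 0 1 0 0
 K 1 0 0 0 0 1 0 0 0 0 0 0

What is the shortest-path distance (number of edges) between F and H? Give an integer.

One shortest route is F – B – H, which uses 2 edges, and F and H are not directly tied, so nothing shorter exists. So d(F,H) = 2.

2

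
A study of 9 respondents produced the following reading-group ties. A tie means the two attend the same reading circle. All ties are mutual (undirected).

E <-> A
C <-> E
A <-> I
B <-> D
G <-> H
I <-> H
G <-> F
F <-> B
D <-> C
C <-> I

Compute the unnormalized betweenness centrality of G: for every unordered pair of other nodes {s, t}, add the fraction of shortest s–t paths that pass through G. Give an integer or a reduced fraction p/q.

Pairs whose geodesics pass through G — A–F: 1; I–F: 1; H–F: 1; H–B: 1.
All other pairs contribute 0.
Summing the contributions gives betweenness(G) = 4.

4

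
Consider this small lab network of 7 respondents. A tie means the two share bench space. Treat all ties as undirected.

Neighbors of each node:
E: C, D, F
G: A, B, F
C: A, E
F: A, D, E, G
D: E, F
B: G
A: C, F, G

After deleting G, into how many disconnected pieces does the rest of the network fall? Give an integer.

Without G, the remaining ties split the others into: {A, C, D, E, F}; {B}.
That's 2 separate components.

2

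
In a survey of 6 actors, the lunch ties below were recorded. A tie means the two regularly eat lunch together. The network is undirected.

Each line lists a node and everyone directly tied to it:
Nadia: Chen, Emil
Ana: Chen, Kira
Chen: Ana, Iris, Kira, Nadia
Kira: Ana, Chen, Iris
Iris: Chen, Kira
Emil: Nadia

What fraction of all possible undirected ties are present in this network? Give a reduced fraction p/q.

7/15

There are 7 edges and 6 nodes, so the maximum possible is C(6,2) = 15.
Density = 7/15.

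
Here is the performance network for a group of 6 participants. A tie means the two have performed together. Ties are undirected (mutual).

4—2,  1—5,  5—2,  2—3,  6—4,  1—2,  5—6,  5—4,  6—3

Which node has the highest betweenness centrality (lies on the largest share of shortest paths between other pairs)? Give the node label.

2

Unnormalized betweenness of each node: 1:0, 2:5/2, 3:1/3, 4:1/3, 5:11/6, 6:1.
2 has the largest value, 5/2, making it the main broker — the node through which the most shortest paths run.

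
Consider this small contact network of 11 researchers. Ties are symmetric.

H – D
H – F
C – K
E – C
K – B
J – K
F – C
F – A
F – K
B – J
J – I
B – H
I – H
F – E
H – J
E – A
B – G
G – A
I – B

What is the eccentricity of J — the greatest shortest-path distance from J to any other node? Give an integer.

3

Distances from J: A:3, B:1, C:2, D:2, E:3, F:2, G:2, H:1, I:1, K:1.
The largest is 3 (to A and E), so the eccentricity of J is 3.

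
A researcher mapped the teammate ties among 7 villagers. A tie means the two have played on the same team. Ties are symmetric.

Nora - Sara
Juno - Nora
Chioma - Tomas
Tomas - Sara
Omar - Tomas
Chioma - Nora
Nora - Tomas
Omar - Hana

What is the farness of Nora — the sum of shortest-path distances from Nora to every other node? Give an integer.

9

Distances from Nora: Chioma:1, Hana:3, Juno:1, Omar:2, Sara:1, Tomas:1.
Sum = 1 + 3 + 1 + 2 + 1 + 1 = 9.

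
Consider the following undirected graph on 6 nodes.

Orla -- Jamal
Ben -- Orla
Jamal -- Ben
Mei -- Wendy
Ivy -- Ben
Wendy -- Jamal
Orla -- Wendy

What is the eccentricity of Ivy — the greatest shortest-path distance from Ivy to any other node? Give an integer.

4

Distances from Ivy: Ben:1, Jamal:2, Mei:4, Orla:2, Wendy:3.
The largest is 4 (to Mei), so the eccentricity of Ivy is 4.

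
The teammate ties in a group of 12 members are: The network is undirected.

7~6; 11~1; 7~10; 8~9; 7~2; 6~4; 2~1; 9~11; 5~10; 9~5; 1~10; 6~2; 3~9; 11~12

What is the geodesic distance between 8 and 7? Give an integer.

4

One shortest route is 8 – 9 – 5 – 10 – 7, which uses 4 edges, and at distance 3 from 8 we only reach {1, 10, 12}, which does not include 7. So d(8,7) = 4.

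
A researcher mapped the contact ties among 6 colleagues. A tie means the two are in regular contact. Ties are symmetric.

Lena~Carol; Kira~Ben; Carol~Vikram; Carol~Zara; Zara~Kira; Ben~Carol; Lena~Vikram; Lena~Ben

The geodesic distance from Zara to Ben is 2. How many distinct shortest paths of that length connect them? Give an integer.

The shortest distance is 2. The length-2 paths are: Zara–Kira–Ben; Zara–Carol–Ben.
That gives 2 distinct shortest paths.

2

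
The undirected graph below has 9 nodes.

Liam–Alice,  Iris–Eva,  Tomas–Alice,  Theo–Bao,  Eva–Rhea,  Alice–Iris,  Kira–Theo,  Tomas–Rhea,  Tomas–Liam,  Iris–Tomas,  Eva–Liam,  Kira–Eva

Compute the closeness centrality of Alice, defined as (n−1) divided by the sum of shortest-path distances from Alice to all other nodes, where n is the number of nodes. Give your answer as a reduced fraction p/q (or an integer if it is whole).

Distances from Alice: Bao:5, Eva:2, Iris:1, Kira:3, Liam:1, Rhea:2, Theo:4, Tomas:1. Sum = 19.
n = 9, so closeness = 8/19.

8/19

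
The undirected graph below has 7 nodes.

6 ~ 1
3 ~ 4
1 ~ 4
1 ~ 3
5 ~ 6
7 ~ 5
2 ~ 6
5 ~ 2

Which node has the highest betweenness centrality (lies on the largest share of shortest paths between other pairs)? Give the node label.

Unnormalized betweenness of each node: 1:8, 2:0, 3:0, 4:0, 5:5, 6:9, 7:0.
6 has the largest value, 9, making it the main broker — the node through which the most shortest paths run.

6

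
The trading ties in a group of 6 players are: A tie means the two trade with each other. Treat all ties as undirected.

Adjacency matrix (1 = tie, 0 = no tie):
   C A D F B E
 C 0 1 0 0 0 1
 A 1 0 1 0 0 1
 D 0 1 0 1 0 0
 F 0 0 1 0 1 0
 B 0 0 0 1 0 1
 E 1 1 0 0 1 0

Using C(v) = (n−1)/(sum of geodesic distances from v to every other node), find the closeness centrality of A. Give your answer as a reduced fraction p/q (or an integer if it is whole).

5/7

Distances from A: B:2, C:1, D:1, E:1, F:2. Sum = 7.
n = 6, so closeness = 5/7.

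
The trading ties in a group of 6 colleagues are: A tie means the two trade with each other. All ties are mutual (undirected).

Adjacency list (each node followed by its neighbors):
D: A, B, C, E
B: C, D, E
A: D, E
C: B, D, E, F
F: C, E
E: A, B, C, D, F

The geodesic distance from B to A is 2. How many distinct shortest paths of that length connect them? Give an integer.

The shortest distance is 2. The length-2 paths are: B–D–A; B–E–A.
That gives 2 distinct shortest paths.

2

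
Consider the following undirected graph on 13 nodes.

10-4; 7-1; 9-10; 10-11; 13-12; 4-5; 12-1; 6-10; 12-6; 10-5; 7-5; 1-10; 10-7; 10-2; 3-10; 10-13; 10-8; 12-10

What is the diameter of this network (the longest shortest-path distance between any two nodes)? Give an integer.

2

Eccentricity of each node (its greatest distance to any other): 1:2, 2:2, 3:2, 4:2, 5:2, 6:2, 7:2, 8:2, 9:2, 10:1, 11:2, 12:2, 13:2.
The maximum eccentricity is 2, realized for instance by the pair 5–1 via 5 – 10 – 1. So the diameter is 2.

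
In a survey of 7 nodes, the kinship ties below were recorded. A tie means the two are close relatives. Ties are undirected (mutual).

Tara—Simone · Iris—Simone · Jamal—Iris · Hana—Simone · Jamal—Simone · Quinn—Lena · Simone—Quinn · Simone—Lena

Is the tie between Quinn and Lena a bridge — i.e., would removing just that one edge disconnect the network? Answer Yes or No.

Even without that edge, Quinn still reaches Lena via Quinn – Simone – Lena, so the network stays connected. Not a bridge.

No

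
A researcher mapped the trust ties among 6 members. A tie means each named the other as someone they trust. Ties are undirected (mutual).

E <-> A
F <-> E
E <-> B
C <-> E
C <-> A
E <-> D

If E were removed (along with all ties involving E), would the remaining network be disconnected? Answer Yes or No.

Yes

Removing E leaves {D} with no path to {A and C}, so the network splits into 4 components. E is a cut vertex.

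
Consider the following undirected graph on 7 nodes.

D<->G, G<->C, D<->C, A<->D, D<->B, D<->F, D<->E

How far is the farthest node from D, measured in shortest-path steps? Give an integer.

1

Distances from D: A:1, B:1, C:1, E:1, F:1, G:1.
The largest is 1 (to G, E, C, B, A, and F), so the eccentricity of D is 1.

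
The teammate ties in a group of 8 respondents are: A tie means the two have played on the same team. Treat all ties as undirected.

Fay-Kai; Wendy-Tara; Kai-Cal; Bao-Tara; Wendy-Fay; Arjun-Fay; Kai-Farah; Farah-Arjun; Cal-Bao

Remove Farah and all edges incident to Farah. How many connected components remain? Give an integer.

1

Farah's neighbors (Arjun and Kai) remain reachable from one another through other ties, so the rest of the network stays in one piece.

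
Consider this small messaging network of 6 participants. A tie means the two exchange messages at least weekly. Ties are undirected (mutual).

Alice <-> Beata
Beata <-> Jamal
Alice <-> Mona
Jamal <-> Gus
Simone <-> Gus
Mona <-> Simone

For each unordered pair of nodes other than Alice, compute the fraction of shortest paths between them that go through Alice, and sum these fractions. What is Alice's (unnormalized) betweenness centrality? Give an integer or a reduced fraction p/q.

Pairs whose geodesics pass through Alice — Simone–Beata: 1/2; Jamal–Mona: 1/2; Beata–Mona: 1.
All other pairs contribute 0.
Summing the contributions gives betweenness(Alice) = 2.

2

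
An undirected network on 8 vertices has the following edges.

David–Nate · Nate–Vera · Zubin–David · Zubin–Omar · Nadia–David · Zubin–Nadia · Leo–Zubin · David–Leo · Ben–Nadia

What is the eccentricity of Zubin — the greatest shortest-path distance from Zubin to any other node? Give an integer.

Distances from Zubin: Ben:2, David:1, Leo:1, Nadia:1, Nate:2, Omar:1, Vera:3.
The largest is 3 (to Vera), so the eccentricity of Zubin is 3.

3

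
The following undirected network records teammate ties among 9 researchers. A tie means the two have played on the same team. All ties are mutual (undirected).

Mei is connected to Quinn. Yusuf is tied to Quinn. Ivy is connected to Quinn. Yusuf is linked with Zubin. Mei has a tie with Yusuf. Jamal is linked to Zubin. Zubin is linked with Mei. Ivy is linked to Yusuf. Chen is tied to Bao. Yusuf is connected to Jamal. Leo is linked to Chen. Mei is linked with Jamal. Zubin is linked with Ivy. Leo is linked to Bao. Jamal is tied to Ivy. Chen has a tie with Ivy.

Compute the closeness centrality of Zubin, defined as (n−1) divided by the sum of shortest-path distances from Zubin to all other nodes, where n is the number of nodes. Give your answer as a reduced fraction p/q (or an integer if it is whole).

Distances from Zubin: Bao:3, Chen:2, Ivy:1, Jamal:1, Leo:3, Mei:1, Quinn:2, Yusuf:1. Sum = 14.
n = 9, so closeness = 8/14 = 4/7.

4/7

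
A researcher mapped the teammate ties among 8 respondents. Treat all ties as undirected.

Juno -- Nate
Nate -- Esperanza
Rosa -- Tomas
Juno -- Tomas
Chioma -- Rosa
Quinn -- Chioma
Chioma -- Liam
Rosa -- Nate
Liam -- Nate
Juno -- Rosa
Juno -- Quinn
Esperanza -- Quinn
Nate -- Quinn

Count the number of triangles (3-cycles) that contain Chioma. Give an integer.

Chioma's neighbors are Liam, Quinn, and Rosa, but none of them are tied to each other, so no triangle contains Chioma.

0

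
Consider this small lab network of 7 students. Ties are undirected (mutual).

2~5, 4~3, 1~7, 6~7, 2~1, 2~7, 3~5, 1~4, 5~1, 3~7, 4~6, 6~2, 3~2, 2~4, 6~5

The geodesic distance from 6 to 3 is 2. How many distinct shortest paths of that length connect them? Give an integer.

The shortest distance is 2. The length-2 paths are: 6–4–3; 6–2–3; 6–7–3; 6–5–3.
That gives 4 distinct shortest paths.

4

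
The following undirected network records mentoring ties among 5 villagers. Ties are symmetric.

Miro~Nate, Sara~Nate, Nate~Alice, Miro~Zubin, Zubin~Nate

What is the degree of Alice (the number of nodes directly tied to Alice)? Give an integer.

Alice is directly tied to Nate. That is 1 neighbor, so the degree of Alice is 1.

1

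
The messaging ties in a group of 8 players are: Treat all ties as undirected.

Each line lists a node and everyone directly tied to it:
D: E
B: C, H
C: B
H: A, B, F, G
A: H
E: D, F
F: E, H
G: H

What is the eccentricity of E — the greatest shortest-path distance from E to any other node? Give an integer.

Distances from E: A:3, B:3, C:4, D:1, F:1, G:3, H:2.
The largest is 4 (to C), so the eccentricity of E is 4.

4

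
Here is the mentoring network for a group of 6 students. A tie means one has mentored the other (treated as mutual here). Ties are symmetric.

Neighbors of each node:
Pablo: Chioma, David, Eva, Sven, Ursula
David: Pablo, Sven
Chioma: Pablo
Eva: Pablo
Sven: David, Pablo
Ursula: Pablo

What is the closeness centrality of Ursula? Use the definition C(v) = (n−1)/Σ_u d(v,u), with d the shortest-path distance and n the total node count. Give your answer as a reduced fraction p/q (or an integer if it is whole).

5/9

Distances from Ursula: Chioma:2, David:2, Eva:2, Pablo:1, Sven:2. Sum = 9.
n = 6, so closeness = 5/9.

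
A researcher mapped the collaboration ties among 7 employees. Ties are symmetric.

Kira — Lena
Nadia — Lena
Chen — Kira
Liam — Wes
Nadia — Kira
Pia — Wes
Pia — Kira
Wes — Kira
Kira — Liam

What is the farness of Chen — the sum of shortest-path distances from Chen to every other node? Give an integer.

11

Distances from Chen: Kira:1, Lena:2, Liam:2, Nadia:2, Pia:2, Wes:2.
Sum = 1 + 2 + 2 + 2 + 2 + 2 = 11.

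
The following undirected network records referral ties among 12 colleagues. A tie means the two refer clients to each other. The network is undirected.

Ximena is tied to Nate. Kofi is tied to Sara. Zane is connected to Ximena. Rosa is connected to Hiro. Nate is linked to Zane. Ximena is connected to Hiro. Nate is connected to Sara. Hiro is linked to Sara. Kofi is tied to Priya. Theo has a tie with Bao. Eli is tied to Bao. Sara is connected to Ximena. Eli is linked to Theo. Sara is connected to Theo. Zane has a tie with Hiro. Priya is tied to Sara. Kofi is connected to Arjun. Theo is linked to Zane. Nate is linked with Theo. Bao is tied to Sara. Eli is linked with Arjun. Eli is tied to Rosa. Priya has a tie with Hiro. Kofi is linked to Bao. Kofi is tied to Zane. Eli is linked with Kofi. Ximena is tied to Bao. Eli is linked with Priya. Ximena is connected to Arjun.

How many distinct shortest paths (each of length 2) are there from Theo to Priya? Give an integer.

2

The shortest distance is 2. The length-2 paths are: Theo–Sara–Priya; Theo–Eli–Priya.
That gives 2 distinct shortest paths.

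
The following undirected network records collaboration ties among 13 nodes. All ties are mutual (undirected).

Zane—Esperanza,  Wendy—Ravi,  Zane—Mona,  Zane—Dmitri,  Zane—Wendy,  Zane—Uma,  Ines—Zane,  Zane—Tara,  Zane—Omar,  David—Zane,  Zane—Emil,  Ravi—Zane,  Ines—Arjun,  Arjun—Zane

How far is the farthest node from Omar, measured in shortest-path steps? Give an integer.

2

Distances from Omar: Arjun:2, David:2, Dmitri:2, Emil:2, Esperanza:2, Ines:2, Mona:2, Ravi:2, Tara:2, Uma:2, Wendy:2, Zane:1.
The largest is 2 (to Emil, David, Esperanza, Tara, Wendy, Mona, Dmitri, Ravi, Ines, Uma, and Arjun), so the eccentricity of Omar is 2.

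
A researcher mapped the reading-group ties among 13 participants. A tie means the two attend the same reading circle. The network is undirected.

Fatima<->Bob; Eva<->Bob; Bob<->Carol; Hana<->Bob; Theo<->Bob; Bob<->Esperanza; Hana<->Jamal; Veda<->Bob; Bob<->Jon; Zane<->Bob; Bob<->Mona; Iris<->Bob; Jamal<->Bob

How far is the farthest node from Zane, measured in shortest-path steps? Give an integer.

2

Distances from Zane: Bob:1, Carol:2, Esperanza:2, Eva:2, Fatima:2, Hana:2, Iris:2, Jamal:2, Jon:2, Mona:2, Theo:2, Veda:2.
The largest is 2 (to Carol, Iris, Eva, Jamal, Veda, Fatima, Theo, Mona, Hana, Jon, and Esperanza), so the eccentricity of Zane is 2.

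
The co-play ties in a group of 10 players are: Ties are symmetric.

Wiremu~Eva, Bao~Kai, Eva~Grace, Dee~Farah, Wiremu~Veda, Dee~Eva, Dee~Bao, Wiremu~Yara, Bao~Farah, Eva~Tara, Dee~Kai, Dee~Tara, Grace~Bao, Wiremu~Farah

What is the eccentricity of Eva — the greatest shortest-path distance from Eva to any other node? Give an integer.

2

Distances from Eva: Bao:2, Dee:1, Farah:2, Grace:1, Kai:2, Tara:1, Veda:2, Wiremu:1, Yara:2.
The largest is 2 (to Bao, Yara, Farah, Veda, and Kai), so the eccentricity of Eva is 2.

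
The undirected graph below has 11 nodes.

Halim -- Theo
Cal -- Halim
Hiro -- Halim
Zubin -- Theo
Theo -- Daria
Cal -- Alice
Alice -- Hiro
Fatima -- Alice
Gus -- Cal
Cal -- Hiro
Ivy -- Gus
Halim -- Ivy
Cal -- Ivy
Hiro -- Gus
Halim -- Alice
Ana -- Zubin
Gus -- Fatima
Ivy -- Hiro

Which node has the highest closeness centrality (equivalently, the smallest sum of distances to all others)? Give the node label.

Farness (sum of distances to all others) for each node — Alice:20, Ana:35, Cal:19, Daria:28, Fatima:26, Gus:24, Halim:16, Hiro:19, Ivy:20, Theo:19, Zubin:26.
The smallest farness is 16, for Halim, so Halim has the highest closeness.

Halim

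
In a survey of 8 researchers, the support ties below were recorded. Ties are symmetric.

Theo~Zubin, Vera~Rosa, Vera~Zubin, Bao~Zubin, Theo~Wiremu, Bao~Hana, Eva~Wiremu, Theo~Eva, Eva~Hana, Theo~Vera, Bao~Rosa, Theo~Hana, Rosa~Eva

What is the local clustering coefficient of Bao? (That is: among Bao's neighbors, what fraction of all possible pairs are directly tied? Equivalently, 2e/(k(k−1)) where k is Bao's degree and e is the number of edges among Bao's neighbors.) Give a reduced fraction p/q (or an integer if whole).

0

Bao's neighbors: Hana, Rosa, and Zubin (k = 3).
Possible neighbor pairs: C(3,2) = 3. Edges among them: none → e = 0.
Clustering(Bao) = 0/3 = 0.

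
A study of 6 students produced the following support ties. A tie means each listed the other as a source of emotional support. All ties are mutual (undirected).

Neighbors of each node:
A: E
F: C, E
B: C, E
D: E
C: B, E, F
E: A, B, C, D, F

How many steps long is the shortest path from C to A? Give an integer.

One shortest route is C – E – A, which uses 2 edges, and C and A are not directly tied, so nothing shorter exists. So d(C,A) = 2.

2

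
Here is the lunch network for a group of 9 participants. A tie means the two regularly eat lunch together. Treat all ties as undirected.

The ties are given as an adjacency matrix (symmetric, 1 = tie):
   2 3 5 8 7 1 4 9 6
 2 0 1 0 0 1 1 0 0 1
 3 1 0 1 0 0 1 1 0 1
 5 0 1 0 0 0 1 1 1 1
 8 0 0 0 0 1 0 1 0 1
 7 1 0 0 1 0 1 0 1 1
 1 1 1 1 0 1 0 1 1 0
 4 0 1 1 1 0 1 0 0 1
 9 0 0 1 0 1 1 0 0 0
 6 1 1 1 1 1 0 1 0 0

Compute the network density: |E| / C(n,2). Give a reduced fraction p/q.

There are 21 edges and 9 nodes, so the maximum possible is C(9,2) = 36.
Density = 21/36 = 7/12.

7/12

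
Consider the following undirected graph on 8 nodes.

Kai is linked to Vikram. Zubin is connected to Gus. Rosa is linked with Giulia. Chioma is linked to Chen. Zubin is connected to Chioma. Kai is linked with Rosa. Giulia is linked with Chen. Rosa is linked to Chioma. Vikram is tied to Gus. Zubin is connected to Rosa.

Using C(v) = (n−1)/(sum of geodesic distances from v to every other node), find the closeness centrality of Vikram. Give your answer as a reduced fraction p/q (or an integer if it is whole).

Distances from Vikram: Chen:4, Chioma:3, Giulia:3, Gus:1, Kai:1, Rosa:2, Zubin:2. Sum = 16.
n = 8, so closeness = 7/16.

7/16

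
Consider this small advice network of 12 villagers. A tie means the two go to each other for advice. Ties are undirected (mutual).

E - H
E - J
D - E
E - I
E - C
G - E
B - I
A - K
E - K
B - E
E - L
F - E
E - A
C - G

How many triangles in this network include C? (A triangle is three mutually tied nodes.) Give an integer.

1

C's neighbors: E and G.
Neighbor pairs that are themselves tied: C–E–G. Each forms one triangle with C, for 1 in total.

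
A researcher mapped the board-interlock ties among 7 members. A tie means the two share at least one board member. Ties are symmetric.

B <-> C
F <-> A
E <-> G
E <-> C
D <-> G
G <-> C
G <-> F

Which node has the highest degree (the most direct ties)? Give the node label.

G

Degrees — A:1, B:1, C:3, D:1, E:2, F:2, G:4.
The maximum is 4, attained only by G.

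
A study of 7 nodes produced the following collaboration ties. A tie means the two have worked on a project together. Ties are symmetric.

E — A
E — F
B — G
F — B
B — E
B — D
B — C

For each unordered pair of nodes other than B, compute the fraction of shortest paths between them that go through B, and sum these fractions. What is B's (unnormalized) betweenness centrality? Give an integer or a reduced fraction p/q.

12

Pairs whose geodesics pass through B — E–C: 1; E–D: 1; E–G: 1; C–F: 1; C–A: 1; C–D: 1; C–G: 1; F–D: 1; F–G: 1; A–D: 1; A–G: 1; D–G: 1.
All other pairs contribute 0.
Summing the contributions gives betweenness(B) = 12.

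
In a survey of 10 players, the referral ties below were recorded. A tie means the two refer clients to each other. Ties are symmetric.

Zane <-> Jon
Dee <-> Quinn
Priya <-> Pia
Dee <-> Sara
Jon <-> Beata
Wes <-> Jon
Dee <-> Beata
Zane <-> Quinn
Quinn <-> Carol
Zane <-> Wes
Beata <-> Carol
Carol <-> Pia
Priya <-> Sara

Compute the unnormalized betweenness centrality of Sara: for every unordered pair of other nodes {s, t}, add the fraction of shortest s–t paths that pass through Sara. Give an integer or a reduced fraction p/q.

23/6

Pairs whose geodesics pass through Sara — Jon–Priya: 1/2; Beata–Priya: 1/2; Pia–Dee: 1/3; Priya–Dee: 1; Priya–Quinn: 1/2; Priya–Zane: 1/2; Priya–Wes: 2/4.
All other pairs contribute 0.
Summing the contributions gives betweenness(Sara) = 23/6.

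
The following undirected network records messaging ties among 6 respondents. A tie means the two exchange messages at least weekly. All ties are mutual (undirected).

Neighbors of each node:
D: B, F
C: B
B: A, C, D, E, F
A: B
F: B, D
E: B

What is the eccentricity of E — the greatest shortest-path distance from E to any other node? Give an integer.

2

Distances from E: A:2, B:1, C:2, D:2, F:2.
The largest is 2 (to A, D, C, and F), so the eccentricity of E is 2.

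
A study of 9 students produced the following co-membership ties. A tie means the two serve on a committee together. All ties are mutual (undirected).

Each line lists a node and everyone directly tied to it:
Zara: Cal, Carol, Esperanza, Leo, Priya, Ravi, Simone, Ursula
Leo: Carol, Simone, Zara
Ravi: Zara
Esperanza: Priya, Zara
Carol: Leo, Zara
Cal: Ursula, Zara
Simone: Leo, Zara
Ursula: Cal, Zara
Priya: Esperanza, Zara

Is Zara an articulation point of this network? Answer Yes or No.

Removing Zara leaves {Ravi} with no path to {Carol, Leo, and Simone}, so the network splits into 4 components. Zara is a cut vertex.

Yes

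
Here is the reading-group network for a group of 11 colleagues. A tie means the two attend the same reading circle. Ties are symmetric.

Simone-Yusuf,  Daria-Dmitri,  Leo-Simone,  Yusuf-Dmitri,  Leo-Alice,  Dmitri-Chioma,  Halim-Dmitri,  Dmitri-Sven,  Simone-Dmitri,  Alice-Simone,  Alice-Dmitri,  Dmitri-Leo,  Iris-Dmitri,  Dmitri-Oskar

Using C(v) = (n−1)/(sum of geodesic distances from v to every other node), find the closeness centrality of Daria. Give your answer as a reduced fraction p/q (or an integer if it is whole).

Distances from Daria: Alice:2, Chioma:2, Dmitri:1, Halim:2, Iris:2, Leo:2, Oskar:2, Simone:2, Sven:2, Yusuf:2. Sum = 19.
n = 11, so closeness = 10/19.

10/19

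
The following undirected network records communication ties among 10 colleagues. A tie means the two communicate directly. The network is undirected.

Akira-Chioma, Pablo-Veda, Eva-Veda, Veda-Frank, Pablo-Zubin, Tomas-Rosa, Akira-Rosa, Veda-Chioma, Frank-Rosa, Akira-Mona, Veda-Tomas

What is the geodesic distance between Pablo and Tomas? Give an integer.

2

One shortest route is Pablo – Veda – Tomas, which uses 2 edges, and Pablo and Tomas are not directly tied, so nothing shorter exists. So d(Pablo,Tomas) = 2.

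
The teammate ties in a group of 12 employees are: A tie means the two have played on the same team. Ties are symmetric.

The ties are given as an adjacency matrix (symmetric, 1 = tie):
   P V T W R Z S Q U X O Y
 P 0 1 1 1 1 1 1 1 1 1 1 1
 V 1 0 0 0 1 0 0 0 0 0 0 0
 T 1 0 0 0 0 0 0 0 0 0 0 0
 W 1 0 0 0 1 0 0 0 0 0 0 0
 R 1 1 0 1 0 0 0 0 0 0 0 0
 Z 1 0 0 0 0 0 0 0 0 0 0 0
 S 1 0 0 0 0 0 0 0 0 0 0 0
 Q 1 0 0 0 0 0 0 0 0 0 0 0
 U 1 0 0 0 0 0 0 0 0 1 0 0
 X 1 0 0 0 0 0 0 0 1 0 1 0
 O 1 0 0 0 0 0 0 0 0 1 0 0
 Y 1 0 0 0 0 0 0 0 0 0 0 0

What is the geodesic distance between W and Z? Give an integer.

2

One shortest route is W – P – Z, which uses 2 edges, and W and Z are not directly tied, so nothing shorter exists. So d(W,Z) = 2.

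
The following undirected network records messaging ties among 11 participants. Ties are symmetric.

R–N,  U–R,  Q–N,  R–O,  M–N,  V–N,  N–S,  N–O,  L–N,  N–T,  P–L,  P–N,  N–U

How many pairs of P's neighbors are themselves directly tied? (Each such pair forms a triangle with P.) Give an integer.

P's neighbors: L and N.
Neighbor pairs that are themselves tied: P–L–N. Each forms one triangle with P, for 1 in total.

1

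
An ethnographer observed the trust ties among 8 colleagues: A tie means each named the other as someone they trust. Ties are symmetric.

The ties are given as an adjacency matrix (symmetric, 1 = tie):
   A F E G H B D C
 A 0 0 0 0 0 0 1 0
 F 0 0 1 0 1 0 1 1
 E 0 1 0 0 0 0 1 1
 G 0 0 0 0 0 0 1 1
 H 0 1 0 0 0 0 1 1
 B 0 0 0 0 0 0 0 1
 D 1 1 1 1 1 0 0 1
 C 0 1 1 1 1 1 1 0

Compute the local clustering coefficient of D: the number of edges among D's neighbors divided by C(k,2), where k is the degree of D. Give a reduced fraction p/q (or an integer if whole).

D's neighbors: A, C, E, F, G, and H (k = 6).
Possible neighbor pairs: C(6,2) = 15. Edges among them: C–E, C–F, C–G, C–H, E–F, F–H → e = 6.
Clustering(D) = 6/15 = 2/5.

2/5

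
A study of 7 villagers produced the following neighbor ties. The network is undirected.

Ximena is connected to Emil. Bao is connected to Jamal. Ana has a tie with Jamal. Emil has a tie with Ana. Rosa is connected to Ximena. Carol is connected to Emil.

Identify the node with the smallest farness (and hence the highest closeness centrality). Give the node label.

Farness (sum of distances to all others) for each node — Ana:11, Bao:19, Carol:15, Emil:10, Jamal:14, Rosa:18, Ximena:13.
The smallest farness is 10, for Emil, so Emil has the highest closeness.

Emil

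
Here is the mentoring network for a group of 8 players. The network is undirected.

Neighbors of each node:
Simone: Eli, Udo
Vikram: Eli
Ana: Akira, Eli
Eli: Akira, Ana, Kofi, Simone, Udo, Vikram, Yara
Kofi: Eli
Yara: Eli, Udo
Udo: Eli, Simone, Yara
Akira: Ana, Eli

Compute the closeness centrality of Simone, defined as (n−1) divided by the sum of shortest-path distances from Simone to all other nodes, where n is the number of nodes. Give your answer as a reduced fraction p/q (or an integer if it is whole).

7/12

Distances from Simone: Akira:2, Ana:2, Eli:1, Kofi:2, Udo:1, Vikram:2, Yara:2. Sum = 12.
n = 8, so closeness = 7/12.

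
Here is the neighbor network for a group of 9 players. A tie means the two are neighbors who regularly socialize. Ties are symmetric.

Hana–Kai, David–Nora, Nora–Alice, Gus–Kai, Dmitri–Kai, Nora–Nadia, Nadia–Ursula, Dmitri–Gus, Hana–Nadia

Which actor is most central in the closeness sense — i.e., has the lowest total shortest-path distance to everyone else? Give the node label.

Nadia

Farness (sum of distances to all others) for each node — Alice:25, David:25, Dmitri:25, Gus:25, Hana:16, Kai:19, Nadia:15, Nora:18, Ursula:22.
The smallest farness is 15, for Nadia, so Nadia has the highest closeness.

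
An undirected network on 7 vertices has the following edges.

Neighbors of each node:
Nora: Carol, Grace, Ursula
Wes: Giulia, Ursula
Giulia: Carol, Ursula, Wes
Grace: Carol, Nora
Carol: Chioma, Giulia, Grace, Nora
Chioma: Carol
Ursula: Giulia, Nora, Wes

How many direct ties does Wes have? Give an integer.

Wes is directly tied to Giulia and Ursula. That is 2 neighbors, so the degree of Wes is 2.

2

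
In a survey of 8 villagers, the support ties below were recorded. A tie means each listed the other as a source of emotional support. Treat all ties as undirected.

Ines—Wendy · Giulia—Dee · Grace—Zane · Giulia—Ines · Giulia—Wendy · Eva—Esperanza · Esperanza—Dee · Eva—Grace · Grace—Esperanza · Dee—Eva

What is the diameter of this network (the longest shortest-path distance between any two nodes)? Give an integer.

5

Eccentricity of each node (its greatest distance to any other): Dee:3, Esperanza:3, Eva:3, Giulia:4, Grace:4, Ines:5, Wendy:5, Zane:5.
The maximum eccentricity is 5, realized for instance by the pair Ines–Zane via Ines – Giulia – Dee – Eva – Grace – Zane. So the diameter is 5.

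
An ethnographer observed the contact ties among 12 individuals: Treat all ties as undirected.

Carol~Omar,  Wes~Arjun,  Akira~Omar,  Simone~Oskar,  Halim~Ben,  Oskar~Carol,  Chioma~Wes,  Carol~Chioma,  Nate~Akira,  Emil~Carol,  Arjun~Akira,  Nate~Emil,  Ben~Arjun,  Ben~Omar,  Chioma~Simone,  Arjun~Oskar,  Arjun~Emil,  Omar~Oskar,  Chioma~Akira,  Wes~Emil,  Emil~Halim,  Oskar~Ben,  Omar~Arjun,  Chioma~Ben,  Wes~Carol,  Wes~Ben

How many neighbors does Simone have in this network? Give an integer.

Simone is directly tied to Chioma and Oskar. That is 2 neighbors, so the degree of Simone is 2.

2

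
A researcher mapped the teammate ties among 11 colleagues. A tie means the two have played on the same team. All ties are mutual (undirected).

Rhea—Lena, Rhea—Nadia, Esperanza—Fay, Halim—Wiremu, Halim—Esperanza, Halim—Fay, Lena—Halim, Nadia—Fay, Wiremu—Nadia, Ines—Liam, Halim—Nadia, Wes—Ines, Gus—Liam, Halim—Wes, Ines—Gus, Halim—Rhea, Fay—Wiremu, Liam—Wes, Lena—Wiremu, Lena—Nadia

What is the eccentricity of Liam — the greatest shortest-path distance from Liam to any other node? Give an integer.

3

Distances from Liam: Esperanza:3, Fay:3, Gus:1, Halim:2, Ines:1, Lena:3, Nadia:3, Rhea:3, Wes:1, Wiremu:3.
The largest is 3 (to Esperanza, Fay, Wiremu, Rhea, Nadia, and Lena), so the eccentricity of Liam is 3.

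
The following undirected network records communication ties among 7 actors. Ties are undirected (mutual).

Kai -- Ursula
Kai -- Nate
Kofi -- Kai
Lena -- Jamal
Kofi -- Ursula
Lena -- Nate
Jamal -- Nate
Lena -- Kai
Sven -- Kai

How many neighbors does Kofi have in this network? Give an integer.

2

Kofi is directly tied to Kai and Ursula. That is 2 neighbors, so the degree of Kofi is 2.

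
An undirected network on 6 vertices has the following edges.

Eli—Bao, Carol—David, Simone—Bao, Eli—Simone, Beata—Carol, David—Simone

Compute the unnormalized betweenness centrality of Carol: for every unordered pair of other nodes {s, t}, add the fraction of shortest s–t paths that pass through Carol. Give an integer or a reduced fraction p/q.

Pairs whose geodesics pass through Carol — Simone–Beata: 1; Bao–Beata: 1; Beata–Eli: 1; Beata–David: 1.
All other pairs contribute 0.
Summing the contributions gives betweenness(Carol) = 4.

4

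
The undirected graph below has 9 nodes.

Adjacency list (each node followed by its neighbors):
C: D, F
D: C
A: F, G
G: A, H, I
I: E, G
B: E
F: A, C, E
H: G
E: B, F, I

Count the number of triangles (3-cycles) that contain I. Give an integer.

0

I's neighbors are E and G, but none of them are tied to each other, so no triangle contains I.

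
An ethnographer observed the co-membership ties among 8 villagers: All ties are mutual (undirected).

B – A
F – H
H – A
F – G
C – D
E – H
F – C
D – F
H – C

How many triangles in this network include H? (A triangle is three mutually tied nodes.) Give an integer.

H's neighbors: A, C, E, and F.
Neighbor pairs that are themselves tied: H–C–F. Each forms one triangle with H, for 1 in total.

1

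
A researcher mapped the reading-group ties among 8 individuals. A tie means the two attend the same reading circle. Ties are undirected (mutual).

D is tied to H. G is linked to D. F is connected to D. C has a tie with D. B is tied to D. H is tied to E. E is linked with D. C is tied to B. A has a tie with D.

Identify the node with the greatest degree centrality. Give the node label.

D

Degrees — A:1, B:2, C:2, D:7, E:2, F:1, G:1, H:2.
The maximum is 7, attained only by D.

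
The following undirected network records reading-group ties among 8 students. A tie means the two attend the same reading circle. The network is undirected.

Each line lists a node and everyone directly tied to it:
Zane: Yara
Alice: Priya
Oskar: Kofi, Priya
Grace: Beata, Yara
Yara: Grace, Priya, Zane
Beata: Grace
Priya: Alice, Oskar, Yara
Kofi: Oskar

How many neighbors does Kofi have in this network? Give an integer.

1

Kofi is directly tied to Oskar. That is 1 neighbor, so the degree of Kofi is 1.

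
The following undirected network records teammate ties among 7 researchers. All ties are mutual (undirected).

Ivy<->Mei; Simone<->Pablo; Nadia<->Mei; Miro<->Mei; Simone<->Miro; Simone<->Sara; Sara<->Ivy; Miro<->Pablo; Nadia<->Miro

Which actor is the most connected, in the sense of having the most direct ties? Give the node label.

Miro

Degrees — Ivy:2, Mei:3, Miro:4, Nadia:2, Pablo:2, Sara:2, Simone:3.
The maximum is 4, attained only by Miro.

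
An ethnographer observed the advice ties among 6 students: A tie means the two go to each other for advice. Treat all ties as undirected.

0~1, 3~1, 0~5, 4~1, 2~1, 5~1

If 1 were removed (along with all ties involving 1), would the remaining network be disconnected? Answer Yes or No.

Yes

Removing 1 leaves {0 and 5} with no path to {3}, so the network splits into 4 components. 1 is a cut vertex.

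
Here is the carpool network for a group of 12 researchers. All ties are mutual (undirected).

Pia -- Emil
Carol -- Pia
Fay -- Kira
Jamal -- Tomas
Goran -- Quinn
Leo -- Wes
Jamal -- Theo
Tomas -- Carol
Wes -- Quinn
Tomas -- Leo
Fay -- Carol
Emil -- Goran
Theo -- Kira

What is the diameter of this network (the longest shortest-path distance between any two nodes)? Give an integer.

6

Eccentricity of each node (its greatest distance to any other): Carol:4, Emil:5, Fay:5, Goran:6, Jamal:5, Kira:6, Leo:4, Pia:4, Quinn:6, Theo:6, Tomas:4, Wes:5.
The maximum eccentricity is 6, realized for instance by the pair Quinn–Kira via Quinn – Wes – Leo – Tomas – Carol – Fay – Kira. So the diameter is 6.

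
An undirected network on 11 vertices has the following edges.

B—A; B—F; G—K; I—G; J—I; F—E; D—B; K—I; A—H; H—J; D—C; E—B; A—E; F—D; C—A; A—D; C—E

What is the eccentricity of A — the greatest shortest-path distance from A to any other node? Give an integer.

4

Distances from A: B:1, C:1, D:1, E:1, F:2, G:4, H:1, I:3, J:2, K:4.
The largest is 4 (to K and G), so the eccentricity of A is 4.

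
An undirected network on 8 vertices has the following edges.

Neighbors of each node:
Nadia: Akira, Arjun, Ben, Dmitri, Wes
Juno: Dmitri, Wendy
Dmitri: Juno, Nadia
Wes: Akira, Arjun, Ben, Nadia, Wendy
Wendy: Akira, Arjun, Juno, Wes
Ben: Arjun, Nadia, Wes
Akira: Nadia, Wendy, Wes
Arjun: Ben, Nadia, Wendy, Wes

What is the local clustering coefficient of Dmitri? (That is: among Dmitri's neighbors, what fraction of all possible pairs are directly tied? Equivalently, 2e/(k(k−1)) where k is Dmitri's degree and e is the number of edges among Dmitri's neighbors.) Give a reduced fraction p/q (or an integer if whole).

Dmitri's neighbors: Juno and Nadia (k = 2).
Possible neighbor pairs: C(2,2) = 1. Edges among them: none → e = 0.
Clustering(Dmitri) = 0/1.

0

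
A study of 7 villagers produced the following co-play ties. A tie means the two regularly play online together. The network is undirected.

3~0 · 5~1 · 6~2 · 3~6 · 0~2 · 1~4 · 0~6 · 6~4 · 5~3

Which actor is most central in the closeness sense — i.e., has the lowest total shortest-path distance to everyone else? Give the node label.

Farness (sum of distances to all others) for each node — 0:10, 1:12, 2:12, 3:9, 4:10, 5:11, 6:8.
The smallest farness is 8, for 6, so 6 has the highest closeness.

6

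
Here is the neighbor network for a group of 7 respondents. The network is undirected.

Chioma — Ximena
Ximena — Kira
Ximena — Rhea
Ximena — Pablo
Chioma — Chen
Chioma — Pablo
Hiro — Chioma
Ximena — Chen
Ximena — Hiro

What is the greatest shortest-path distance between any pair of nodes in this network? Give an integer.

Eccentricity of each node (its greatest distance to any other): Chen:2, Chioma:2, Hiro:2, Kira:2, Pablo:2, Rhea:2, Ximena:1.
The maximum eccentricity is 2, realized for instance by the pair Pablo–Rhea via Pablo – Ximena – Rhea. So the diameter is 2.

2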